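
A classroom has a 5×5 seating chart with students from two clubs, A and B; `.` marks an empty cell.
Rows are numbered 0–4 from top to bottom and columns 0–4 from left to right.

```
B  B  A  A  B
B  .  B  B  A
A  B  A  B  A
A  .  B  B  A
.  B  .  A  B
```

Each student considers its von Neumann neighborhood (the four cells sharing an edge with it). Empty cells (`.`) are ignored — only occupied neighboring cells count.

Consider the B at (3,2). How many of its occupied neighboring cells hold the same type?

1

Occupied neighbors of (3,2): (2,2)=A, (3,3)=B.
Same type (B): 1 of 2.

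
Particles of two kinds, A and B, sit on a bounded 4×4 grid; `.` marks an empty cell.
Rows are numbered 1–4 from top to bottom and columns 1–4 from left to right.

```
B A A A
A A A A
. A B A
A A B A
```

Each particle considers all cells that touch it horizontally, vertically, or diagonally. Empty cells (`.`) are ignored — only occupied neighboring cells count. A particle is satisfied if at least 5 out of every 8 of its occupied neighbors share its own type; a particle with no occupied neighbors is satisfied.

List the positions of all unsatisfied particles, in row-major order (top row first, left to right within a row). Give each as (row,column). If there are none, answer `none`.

Row 1: (1,1)B 0/3 not · (1,2)A 4/5 satisfied · (1,3)A 5/5 satisfied · (1,4)A 3/3 satisfied
Row 2: (2,1)A 3/4 satisfied · (2,2)A 5/7 satisfied · (2,3)A 7/8 satisfied · (2,4)A 4/5 satisfied
Row 3: (3,2)A 5/7 satisfied · (3,3)B 1/8 not · (3,4)A 3/5 not
Row 4: (4,1)A 2/2 satisfied · (4,2)A 2/4 not · (4,3)B 1/5 not · (4,4)A 1/3 not

(1,1), (3,3), (3,4), (4,2), (4,3), (4,4)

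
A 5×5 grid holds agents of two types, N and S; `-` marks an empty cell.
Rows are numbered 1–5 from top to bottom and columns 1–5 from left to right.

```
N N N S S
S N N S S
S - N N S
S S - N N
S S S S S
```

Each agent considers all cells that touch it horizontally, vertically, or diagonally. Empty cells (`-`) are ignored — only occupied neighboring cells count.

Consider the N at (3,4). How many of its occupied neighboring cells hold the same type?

4

Occupied neighbors of (3,4): (2,3)=N, (2,4)=S, (2,5)=S, (3,3)=N, (3,5)=S, (4,4)=N, (4,5)=N.
Same type (N): 4 of 7.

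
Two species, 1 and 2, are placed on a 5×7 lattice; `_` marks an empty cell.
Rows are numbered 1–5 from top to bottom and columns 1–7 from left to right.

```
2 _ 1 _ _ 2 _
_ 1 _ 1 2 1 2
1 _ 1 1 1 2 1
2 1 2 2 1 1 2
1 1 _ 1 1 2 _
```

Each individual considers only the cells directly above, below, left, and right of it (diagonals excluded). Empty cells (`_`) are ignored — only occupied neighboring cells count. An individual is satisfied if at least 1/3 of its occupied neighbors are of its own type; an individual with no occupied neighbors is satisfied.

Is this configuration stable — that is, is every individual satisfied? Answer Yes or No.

No

(1,1)2 0/0 ✓
(1,3)1 0/0 ✓
(1,6)2 0/1 ✗
(2,2)1 0/0 ✓
(2,4)1 1/2 ✓
(2,5)2 0/3 ✗
(2,6)1 0/4 ✗
(2,7)2 0/2 ✗
(3,1)1 0/1 ✗
(3,3)1 1/2 ✓
(3,4)1 3/4 ✓
(3,5)1 2/4 ✓
(3,6)2 0/4 ✗
(3,7)1 0/3 ✗
(4,1)2 0/3 ✗
(4,2)1 1/3 ✓
(4,3)2 1/3 ✓
(4,4)2 1/4 ✗
(4,5)1 3/4 ✓
(4,6)1 1/4 ✗
(4,7)2 0/2 ✗
(5,1)1 1/2 ✓
(5,2)1 2/2 ✓
(5,4)1 1/2 ✓
(5,5)1 2/3 ✓
(5,6)2 0/2 ✗
For instance (1,6) has only 0/1 same-type neighbors, below 1/3.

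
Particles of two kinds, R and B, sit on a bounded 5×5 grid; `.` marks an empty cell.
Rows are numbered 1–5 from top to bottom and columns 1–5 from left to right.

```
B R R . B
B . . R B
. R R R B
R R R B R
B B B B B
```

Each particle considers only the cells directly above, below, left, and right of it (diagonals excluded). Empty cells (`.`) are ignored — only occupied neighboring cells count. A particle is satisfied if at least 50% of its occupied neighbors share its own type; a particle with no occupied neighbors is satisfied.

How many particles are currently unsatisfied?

3

Row 1: (1,1)B 1/2 satisfied · (1,2)R 1/2 satisfied · (1,3)R 1/1 satisfied · (1,5)B 1/1 satisfied
Row 2: (2,1)B 1/1 satisfied · (2,4)R 1/2 satisfied · (2,5)B 2/3 satisfied
Row 3: (3,2)R 2/2 satisfied · (3,3)R 3/3 satisfied · (3,4)R 2/4 satisfied · (3,5)B 1/3 not
Row 4: (4,1)R 1/2 satisfied · (4,2)R 3/4 satisfied · (4,3)R 2/4 satisfied · (4,4)B 1/4 not · (4,5)R 0/3 not
Row 5: (5,1)B 1/2 satisfied · (5,2)B 2/3 satisfied · (5,3)B 2/3 satisfied · (5,4)B 3/3 satisfied · (5,5)B 1/2 satisfied
Unsatisfied: (3,5), (4,4), (4,5) — 3 in total.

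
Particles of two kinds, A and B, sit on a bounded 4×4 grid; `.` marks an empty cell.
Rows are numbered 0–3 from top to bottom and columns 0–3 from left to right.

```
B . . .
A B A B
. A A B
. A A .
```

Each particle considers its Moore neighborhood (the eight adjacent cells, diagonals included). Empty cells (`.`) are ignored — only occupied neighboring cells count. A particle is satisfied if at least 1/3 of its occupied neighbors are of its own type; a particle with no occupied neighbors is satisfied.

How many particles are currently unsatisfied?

(0,0)B 1/2 satisfied
(1,0)A 1/3 satisfied
(1,1)B 1/5 not
(1,2)A 2/5 satisfied
(1,3)B 1/3 satisfied
(2,1)A 5/6 satisfied
(2,2)A 4/7 satisfied
(2,3)B 1/4 not
(3,1)A 3/3 satisfied
(3,2)A 3/4 satisfied
Unsatisfied: (1,1), (2,3) — 2 in total.

2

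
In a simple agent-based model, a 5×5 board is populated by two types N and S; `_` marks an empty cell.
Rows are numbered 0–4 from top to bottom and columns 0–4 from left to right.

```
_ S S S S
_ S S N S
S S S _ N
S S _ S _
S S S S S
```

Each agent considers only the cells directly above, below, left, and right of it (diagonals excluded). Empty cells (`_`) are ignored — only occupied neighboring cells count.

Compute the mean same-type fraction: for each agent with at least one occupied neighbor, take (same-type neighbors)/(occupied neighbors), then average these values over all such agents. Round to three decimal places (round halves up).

0.838

(0,1)S 2/2
(0,2)S 3/3
(0,3)S 2/3
(0,4)S 2/2
(1,1)S 3/3
(1,2)S 3/4
(1,3)N 0/3
(1,4)S 1/3
(2,0)S 2/2
(2,1)S 4/4
(2,2)S 2/2
(2,4)N 0/1
(3,0)S 3/3
(3,1)S 3/3
(3,3)S 1/1
(4,0)S 2/2
(4,1)S 3/3
(4,2)S 2/2
(4,3)S 3/3
(4,4)S 1/1
Sum over 20 agents: 2/2 + 3/3 + 2/3 + 2/2 + 3/3 + 3/4 + 0/3 + 1/3 + 2/2 + 4/4 + 2/2 + 0/1 + 3/3 + 3/3 + 1/1 + 2/2 + 3/3 + 2/2 + 3/3 + 1/1 = 67/4; mean = 67/4 ÷ 20 = 67/80 = 0.8375 → 0.838.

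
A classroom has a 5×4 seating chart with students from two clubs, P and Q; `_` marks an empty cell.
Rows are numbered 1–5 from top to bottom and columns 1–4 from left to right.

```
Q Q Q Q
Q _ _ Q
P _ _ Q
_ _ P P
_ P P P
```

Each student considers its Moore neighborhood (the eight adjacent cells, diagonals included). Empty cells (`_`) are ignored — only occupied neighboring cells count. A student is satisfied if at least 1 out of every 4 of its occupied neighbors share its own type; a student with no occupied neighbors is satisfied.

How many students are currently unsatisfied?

1

(1,1)Q 2/2 ✓
(1,2)Q 3/3 ✓
(1,3)Q 3/3 ✓
(1,4)Q 2/2 ✓
(2,1)Q 2/3 ✓
(2,4)Q 3/3 ✓
(3,1)P 0/1 ✗
(3,4)Q 1/3 ✓
(4,3)P 4/5 ✓
(4,4)P 3/4 ✓
(5,2)P 2/2 ✓
(5,3)P 4/4 ✓
(5,4)P 3/3 ✓
Unsatisfied: (3,1) — 1 in total.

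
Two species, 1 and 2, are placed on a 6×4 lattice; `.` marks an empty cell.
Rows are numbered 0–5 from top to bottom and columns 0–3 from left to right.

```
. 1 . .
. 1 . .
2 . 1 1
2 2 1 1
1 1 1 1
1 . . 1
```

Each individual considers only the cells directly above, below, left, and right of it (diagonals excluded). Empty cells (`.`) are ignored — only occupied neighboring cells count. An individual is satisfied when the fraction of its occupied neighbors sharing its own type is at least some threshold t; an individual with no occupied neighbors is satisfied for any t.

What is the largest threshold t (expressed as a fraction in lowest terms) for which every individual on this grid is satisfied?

1/3

Row 0: (0,1)1 1/1
Row 1: (1,1)1 1/1
Row 2: (2,0)2 1/1 · (2,2)1 2/2 · (2,3)1 2/2
Row 3: (3,0)2 2/3 · (3,1)2 1/3 · (3,2)1 3/4 · (3,3)1 3/3
Row 4: (4,0)1 2/3 · (4,1)1 2/3 · (4,2)1 3/3 · (4,3)1 3/3
Row 5: (5,0)1 1/1 · (5,3)1 1/1
The smallest same-type fraction is 1/3 at (3,1), which reduces to 1/3. Any threshold above that leaves this individual unsatisfied.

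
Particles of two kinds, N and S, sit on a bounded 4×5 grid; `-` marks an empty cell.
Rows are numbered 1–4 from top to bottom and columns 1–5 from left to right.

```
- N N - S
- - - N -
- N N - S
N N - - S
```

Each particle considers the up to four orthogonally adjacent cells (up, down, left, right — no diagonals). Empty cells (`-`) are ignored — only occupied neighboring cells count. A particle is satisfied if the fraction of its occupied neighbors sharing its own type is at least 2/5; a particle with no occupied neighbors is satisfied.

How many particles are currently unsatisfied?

0

(1,2)N 1/1 ✓
(1,3)N 1/1 ✓
(1,5)S 0/0 ✓
(2,4)N 0/0 ✓
(3,2)N 2/2 ✓
(3,3)N 1/1 ✓
(3,5)S 1/1 ✓
(4,1)N 1/1 ✓
(4,2)N 2/2 ✓
(4,5)S 1/1 ✓
Every one meets the threshold.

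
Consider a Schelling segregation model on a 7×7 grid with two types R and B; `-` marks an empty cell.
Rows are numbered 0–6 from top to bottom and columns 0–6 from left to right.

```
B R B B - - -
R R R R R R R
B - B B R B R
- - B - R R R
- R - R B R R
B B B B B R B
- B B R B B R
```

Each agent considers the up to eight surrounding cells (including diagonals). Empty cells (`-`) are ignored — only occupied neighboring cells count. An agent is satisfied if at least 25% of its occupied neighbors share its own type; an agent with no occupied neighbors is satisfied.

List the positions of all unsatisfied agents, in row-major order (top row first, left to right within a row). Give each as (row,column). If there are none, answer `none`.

(0,0), (0,2), (2,0), (2,5), (4,1), (4,3), (5,6), (6,3)

(0,0)B 0/3 not
(0,1)R 3/5 satisfied
(0,2)B 1/5 not
(0,3)B 1/4 satisfied
(1,0)R 2/4 satisfied
(1,1)R 3/7 satisfied
(1,2)R 3/7 satisfied
(1,3)R 3/7 satisfied
(1,4)R 3/6 satisfied
(1,5)R 4/5 satisfied
(1,6)R 2/3 satisfied
(2,0)B 0/2 not
(2,2)B 2/5 satisfied
(2,3)B 2/7 satisfied
(2,4)R 5/7 satisfied
(2,5)B 0/8 not
(2,6)R 4/5 satisfied
(3,2)B 2/4 satisfied
(3,4)R 4/7 satisfied
(3,5)R 6/8 satisfied
(3,6)R 4/5 satisfied
(4,1)R 0/4 not
(4,3)R 1/6 not
(4,4)B 2/7 satisfied
(4,5)R 5/8 satisfied
(4,6)R 4/5 satisfied
(5,0)B 2/3 satisfied
(5,1)B 4/5 satisfied
(5,2)B 4/7 satisfied
(5,3)B 5/7 satisfied
(5,4)B 4/8 satisfied
(5,5)R 3/8 satisfied
(5,6)B 1/5 not
(6,1)B 4/4 satisfied
(6,2)B 4/5 satisfied
(6,3)R 0/5 not
(6,4)B 3/5 satisfied
(6,5)B 3/5 satisfied
(6,6)R 1/3 satisfied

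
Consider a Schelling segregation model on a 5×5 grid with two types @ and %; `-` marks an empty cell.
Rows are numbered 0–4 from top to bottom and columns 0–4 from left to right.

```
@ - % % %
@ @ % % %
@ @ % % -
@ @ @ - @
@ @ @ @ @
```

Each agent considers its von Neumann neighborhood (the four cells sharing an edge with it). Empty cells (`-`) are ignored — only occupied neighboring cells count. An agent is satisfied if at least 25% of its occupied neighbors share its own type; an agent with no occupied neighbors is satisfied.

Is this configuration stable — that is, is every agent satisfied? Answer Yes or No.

Yes

(0,0)@ 1/1 satisfied
(0,2)% 2/2 satisfied
(0,3)% 3/3 satisfied
(0,4)% 2/2 satisfied
(1,0)@ 3/3 satisfied
(1,1)@ 2/3 satisfied
(1,2)% 3/4 satisfied
(1,3)% 4/4 satisfied
(1,4)% 2/2 satisfied
(2,0)@ 3/3 satisfied
(2,1)@ 3/4 satisfied
(2,2)% 2/4 satisfied
(2,3)% 2/2 satisfied
(3,0)@ 3/3 satisfied
(3,1)@ 4/4 satisfied
(3,2)@ 2/3 satisfied
(3,4)@ 1/1 satisfied
(4,0)@ 2/2 satisfied
(4,1)@ 3/3 satisfied
(4,2)@ 3/3 satisfied
(4,3)@ 2/2 satisfied
(4,4)@ 2/2 satisfied
All meet the threshold, so the configuration is stable.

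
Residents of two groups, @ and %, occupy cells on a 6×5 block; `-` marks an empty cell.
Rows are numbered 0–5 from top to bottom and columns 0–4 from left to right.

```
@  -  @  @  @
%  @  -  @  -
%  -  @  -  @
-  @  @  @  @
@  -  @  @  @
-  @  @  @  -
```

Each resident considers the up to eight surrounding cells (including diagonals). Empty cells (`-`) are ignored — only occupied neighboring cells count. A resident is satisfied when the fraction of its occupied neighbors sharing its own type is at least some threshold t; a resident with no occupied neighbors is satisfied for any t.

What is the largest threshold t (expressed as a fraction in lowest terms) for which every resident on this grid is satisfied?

Row 0: (0,0)@ 1/2 · (0,2)@ 3/3 · (0,3)@ 3/3 · (0,4)@ 2/2
Row 1: (1,0)% 1/3 · (1,1)@ 3/5 · (1,3)@ 5/5
Row 2: (2,0)% 1/3 · (2,2)@ 5/5 · (2,4)@ 3/3
Row 3: (3,1)@ 4/5 · (3,2)@ 5/5 · (3,3)@ 7/7 · (3,4)@ 4/4
Row 4: (4,0)@ 2/2 · (4,2)@ 7/7 · (4,3)@ 7/7 · (4,4)@ 4/4
Row 5: (5,1)@ 3/3 · (5,2)@ 4/4 · (5,3)@ 4/4
The smallest same-type fraction is 1/3 at (1,0), which reduces to 1/3. Any threshold above that leaves this resident unsatisfied.

1/3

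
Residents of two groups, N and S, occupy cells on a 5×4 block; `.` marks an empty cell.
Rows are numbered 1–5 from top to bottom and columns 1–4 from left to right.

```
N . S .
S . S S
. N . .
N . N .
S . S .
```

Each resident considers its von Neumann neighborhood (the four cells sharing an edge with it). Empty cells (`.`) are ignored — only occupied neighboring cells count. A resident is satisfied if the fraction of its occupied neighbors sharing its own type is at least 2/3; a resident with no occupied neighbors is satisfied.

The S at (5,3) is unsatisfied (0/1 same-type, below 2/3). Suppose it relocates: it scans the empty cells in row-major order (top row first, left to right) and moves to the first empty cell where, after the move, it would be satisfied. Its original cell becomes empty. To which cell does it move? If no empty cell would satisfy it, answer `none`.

Vacating (5,3). Empty cells in order:
  (1,2): 1/2 same-type → still unsatisfied.
  (1,4): 2/2 same-type → satisfied — stop here.

(1,4)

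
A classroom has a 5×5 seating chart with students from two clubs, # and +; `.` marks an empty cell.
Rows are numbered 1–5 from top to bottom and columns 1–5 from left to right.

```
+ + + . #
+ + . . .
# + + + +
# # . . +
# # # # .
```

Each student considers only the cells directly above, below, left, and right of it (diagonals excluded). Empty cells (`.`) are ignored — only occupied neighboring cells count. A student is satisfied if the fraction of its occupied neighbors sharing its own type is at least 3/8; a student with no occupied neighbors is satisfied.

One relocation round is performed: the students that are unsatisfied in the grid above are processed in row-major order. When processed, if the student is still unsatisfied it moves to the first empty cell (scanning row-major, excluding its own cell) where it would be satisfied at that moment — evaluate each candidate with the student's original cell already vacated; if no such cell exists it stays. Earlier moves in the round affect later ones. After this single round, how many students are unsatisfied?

0

Initially unsatisfied (in order): (3,1).
  (3,1) → (1,4).
Resulting grid:
+ + + # #
+ + . . .
. + + + +
# # . . +
# # # # .
All satisfied now.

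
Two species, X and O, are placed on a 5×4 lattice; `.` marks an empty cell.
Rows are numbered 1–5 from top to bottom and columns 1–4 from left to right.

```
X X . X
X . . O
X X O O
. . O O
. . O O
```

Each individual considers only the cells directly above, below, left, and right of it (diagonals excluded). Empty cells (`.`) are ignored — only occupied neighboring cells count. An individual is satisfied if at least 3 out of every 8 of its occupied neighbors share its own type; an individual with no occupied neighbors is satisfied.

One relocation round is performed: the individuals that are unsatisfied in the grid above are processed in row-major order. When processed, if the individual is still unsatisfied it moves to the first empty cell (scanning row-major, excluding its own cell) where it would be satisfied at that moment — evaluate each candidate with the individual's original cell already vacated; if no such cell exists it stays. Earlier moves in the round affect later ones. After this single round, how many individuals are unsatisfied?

Initially unsatisfied (in order): (1,4).
  (1,4) → (1,3).
Resulting grid:
X X X .
X . . O
X X O O
. . O O
. . O O
All satisfied now.

0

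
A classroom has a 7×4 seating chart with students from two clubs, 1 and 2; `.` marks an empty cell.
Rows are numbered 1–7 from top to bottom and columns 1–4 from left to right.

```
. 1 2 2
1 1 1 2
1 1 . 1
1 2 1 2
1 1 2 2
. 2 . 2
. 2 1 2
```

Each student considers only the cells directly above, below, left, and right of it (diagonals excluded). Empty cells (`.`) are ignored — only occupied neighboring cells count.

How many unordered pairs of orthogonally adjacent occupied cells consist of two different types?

Scan each occupied cell's neighbors to the right and below so each pair is counted once.
Row 1: 1(1,2)–2(1,3)≠ 1(1,2)–1(2,2)= 2(1,3)–2(1,4)= 2(1,3)–1(2,3)≠ 2(1,4)–2(2,4)=  → 2/5 unlike.
Row 2: 1(2,1)–1(2,2)= 1(2,1)–1(3,1)= 1(2,2)–1(2,3)= 1(2,2)–1(3,2)= 1(2,3)–2(2,4)≠ 2(2,4)–1(3,4)≠  → 2/6 unlike.
Row 3: 1(3,1)–1(3,2)= 1(3,1)–1(4,1)= 1(3,2)–2(4,2)≠ 1(3,4)–2(4,4)≠  → 2/4 unlike.
Row 4: 1(4,1)–2(4,2)≠ 1(4,1)–1(5,1)= 2(4,2)–1(4,3)≠ 2(4,2)–1(5,2)≠ 1(4,3)–2(4,4)≠ 1(4,3)–2(5,3)≠ 2(4,4)–2(5,4)=  → 5/7 unlike.
Row 5: 1(5,1)–1(5,2)= 1(5,2)–2(5,3)≠ 1(5,2)–2(6,2)≠ 2(5,3)–2(5,4)= 2(5,4)–2(6,4)=  → 2/5 unlike.
Row 6: 2(6,2)–2(7,2)= 2(6,4)–2(7,4)=  → 0/2 unlike.
Row 7: 2(7,2)–1(7,3)≠ 1(7,3)–2(7,4)≠  → 2/2 unlike.
Total adjacent occupied pairs: 31; unlike-type pairs: 15.

15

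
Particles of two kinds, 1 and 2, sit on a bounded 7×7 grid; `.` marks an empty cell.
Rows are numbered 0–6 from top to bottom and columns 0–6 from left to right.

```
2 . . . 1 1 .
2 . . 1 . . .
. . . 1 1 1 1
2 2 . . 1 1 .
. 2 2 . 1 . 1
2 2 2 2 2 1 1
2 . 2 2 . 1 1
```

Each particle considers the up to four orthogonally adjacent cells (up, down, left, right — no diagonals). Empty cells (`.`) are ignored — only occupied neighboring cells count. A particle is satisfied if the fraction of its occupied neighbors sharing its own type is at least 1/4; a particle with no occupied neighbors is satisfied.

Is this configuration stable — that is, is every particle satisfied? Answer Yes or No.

Yes

(0,0)2 1/1 satisfied
(0,4)1 1/1 satisfied
(0,5)1 1/1 satisfied
(1,0)2 1/1 satisfied
(1,3)1 1/1 satisfied
(2,3)1 2/2 satisfied
(2,4)1 3/3 satisfied
(2,5)1 3/3 satisfied
(2,6)1 1/1 satisfied
(3,0)2 1/1 satisfied
(3,1)2 2/2 satisfied
(3,4)1 3/3 satisfied
(3,5)1 2/2 satisfied
(4,1)2 3/3 satisfied
(4,2)2 2/2 satisfied
(4,4)1 1/2 satisfied
(4,6)1 1/1 satisfied
(5,0)2 2/2 satisfied
(5,1)2 3/3 satisfied
(5,2)2 4/4 satisfied
(5,3)2 3/3 satisfied
(5,4)2 1/3 satisfied
(5,5)1 2/3 satisfied
(5,6)1 3/3 satisfied
(6,0)2 1/1 satisfied
(6,2)2 2/2 satisfied
(6,3)2 2/2 satisfied
(6,5)1 2/2 satisfied
(6,6)1 2/2 satisfied
All meet the threshold, so the configuration is stable.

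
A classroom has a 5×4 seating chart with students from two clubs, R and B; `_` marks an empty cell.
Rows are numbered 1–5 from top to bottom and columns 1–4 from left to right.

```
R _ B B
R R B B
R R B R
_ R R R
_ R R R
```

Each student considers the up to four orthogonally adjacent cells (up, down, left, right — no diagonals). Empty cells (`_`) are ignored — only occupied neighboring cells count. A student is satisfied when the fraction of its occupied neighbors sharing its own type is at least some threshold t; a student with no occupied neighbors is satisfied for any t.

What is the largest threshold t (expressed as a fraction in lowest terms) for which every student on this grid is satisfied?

1/4

(1,1)R 1/1
(1,3)B 2/2
(1,4)B 2/2
(2,1)R 3/3
(2,2)R 2/3
(2,3)B 3/4
(2,4)B 2/3
(3,1)R 2/2
(3,2)R 3/4
(3,3)B 1/4
(3,4)R 1/3
(4,2)R 3/3
(4,3)R 3/4
(4,4)R 3/3
(5,2)R 2/2
(5,3)R 3/3
(5,4)R 2/2
The smallest same-type fraction is 1/4 at (3,3), which reduces to 1/4. Any threshold above that leaves this student unsatisfied.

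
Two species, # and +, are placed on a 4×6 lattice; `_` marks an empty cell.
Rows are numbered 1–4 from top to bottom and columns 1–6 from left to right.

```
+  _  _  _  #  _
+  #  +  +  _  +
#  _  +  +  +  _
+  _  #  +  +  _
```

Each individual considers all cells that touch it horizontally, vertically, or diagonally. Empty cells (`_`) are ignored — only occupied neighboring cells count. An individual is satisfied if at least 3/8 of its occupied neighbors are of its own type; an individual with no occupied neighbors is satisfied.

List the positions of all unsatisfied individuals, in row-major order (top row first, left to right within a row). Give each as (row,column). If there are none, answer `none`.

(1,5), (2,1), (2,2), (3,1), (4,1), (4,3)

Row 1: (1,1)+ 1/2 ok · (1,5)# 0/2 unhappy
Row 2: (2,1)+ 1/3 unhappy · (2,2)# 1/5 unhappy · (2,3)+ 3/4 ok · (2,4)+ 4/5 ok · (2,6)+ 1/2 ok
Row 3: (3,1)# 1/3 unhappy · (3,3)+ 4/6 ok · (3,4)+ 6/7 ok · (3,5)+ 5/5 ok
Row 4: (4,1)+ 0/1 unhappy · (4,3)# 0/3 unhappy · (4,4)+ 4/5 ok · (4,5)+ 3/3 ok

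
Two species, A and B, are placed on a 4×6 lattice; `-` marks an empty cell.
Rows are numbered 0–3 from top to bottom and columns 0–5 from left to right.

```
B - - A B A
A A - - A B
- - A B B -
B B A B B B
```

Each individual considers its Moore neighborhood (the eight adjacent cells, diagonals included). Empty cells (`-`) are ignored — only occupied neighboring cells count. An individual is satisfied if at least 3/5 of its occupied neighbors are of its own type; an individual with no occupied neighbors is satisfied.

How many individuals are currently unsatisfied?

11

(0,0)B 0/2 not
(0,3)A 1/2 not
(0,4)B 1/4 not
(0,5)A 1/3 not
(1,0)A 1/2 not
(1,1)A 2/3 satisfied
(1,4)A 2/6 not
(1,5)B 2/4 not
(2,2)A 2/5 not
(2,3)B 3/6 not
(2,4)B 5/6 satisfied
(3,0)B 1/1 satisfied
(3,1)B 1/3 not
(3,2)A 1/4 not
(3,3)B 3/5 satisfied
(3,4)B 4/4 satisfied
(3,5)B 2/2 satisfied
Unsatisfied: (0,0), (0,3), (0,4), (0,5), (1,0), (1,4), (1,5), (2,2), (2,3), (3,1), (3,2) — 11 in total.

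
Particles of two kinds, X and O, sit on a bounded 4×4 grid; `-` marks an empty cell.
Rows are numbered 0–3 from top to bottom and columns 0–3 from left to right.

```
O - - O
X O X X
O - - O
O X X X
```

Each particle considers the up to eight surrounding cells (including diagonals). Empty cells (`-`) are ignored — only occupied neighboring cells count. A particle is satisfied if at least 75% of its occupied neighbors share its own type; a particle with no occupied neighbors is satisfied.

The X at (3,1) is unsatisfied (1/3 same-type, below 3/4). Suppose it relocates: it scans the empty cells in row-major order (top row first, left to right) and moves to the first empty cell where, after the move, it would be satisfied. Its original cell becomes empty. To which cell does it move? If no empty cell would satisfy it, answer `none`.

none

Vacating (3,1). Empty cells in order:
  (0,1): 2/4 same-type → still unsatisfied.
  (0,2): 2/4 same-type → still unsatisfied.
  (2,1): 3/6 same-type → still unsatisfied.
  (2,2): 4/6 same-type → still unsatisfied.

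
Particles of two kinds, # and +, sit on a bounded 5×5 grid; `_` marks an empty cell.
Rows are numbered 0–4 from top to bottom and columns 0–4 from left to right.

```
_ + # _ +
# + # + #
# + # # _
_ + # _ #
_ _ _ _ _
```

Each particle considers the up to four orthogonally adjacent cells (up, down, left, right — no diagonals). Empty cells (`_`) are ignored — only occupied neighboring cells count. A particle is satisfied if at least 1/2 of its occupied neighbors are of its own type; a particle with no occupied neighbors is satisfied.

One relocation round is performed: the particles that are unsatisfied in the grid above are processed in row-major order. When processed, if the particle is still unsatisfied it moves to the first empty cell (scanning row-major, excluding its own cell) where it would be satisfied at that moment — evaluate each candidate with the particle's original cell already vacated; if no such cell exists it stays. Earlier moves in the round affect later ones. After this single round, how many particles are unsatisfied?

2

Initially unsatisfied (in order): (0,4), (1,3), (1,4).
  (0,4) → (0,0).
  (1,3) → (3,0).
  (1,4): now satisfied by earlier moves; stays.
Resulting grid:
+ + # _ _
# + # _ #
# + # # _
+ + # _ #
_ _ _ _ _
Unsatisfied now: (1,0), (2,0).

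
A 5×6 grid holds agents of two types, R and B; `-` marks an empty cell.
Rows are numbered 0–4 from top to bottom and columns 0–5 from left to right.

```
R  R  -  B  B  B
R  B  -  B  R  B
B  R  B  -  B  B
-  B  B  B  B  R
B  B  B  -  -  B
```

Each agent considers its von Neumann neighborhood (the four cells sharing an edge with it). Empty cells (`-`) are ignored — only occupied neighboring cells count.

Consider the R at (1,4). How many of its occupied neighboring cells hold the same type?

0

Occupied neighbors of (1,4): (0,4)=B, (2,4)=B, (1,3)=B, (1,5)=B.
Same type (R): 0 of 4.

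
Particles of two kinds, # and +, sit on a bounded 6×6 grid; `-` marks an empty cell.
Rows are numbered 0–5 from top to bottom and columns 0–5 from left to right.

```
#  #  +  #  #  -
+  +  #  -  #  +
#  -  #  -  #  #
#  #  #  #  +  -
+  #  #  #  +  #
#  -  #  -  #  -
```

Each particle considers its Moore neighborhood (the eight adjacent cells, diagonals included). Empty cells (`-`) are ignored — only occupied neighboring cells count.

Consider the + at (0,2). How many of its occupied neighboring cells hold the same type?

1

Occupied neighbors of (0,2): (0,1)=#, (0,3)=#, (1,1)=+, (1,2)=#.
Same type (+): 1 of 4.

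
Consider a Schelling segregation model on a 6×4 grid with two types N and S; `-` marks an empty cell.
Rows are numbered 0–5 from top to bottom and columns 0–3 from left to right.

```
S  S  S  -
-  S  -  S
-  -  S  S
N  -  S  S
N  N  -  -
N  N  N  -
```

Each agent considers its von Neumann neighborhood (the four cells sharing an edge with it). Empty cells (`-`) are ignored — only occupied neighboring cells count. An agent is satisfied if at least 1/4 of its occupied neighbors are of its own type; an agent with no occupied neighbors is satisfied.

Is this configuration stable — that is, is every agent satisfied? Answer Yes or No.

Row 0: (0,0)S 1/1 ok · (0,1)S 3/3 ok · (0,2)S 1/1 ok
Row 1: (1,1)S 1/1 ok · (1,3)S 1/1 ok
Row 2: (2,2)S 2/2 ok · (2,3)S 3/3 ok
Row 3: (3,0)N 1/1 ok · (3,2)S 2/2 ok · (3,3)S 2/2 ok
Row 4: (4,0)N 3/3 ok · (4,1)N 2/2 ok
Row 5: (5,0)N 2/2 ok · (5,1)N 3/3 ok · (5,2)N 1/1 ok
All meet the threshold, so the configuration is stable.

Yes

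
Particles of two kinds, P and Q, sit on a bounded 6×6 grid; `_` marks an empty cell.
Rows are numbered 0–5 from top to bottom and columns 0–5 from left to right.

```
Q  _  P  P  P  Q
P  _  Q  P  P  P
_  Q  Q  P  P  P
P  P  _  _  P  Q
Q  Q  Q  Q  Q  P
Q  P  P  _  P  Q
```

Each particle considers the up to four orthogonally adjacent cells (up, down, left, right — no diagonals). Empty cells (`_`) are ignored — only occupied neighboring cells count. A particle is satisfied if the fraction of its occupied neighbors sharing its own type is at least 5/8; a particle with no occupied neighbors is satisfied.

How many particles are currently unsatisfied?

(0,0)Q 0/1 not
(0,2)P 1/2 not
(0,3)P 3/3 satisfied
(0,4)P 2/3 satisfied
(0,5)Q 0/2 not
(1,0)P 0/1 not
(1,2)Q 1/3 not
(1,3)P 3/4 satisfied
(1,4)P 4/4 satisfied
(1,5)P 2/3 satisfied
(2,1)Q 1/2 not
(2,2)Q 2/3 satisfied
(2,3)P 2/3 satisfied
(2,4)P 4/4 satisfied
(2,5)P 2/3 satisfied
(3,0)P 1/2 not
(3,1)P 1/3 not
(3,4)P 1/3 not
(3,5)Q 0/3 not
(4,0)Q 2/3 satisfied
(4,1)Q 2/4 not
(4,2)Q 2/3 satisfied
(4,3)Q 2/2 satisfied
(4,4)Q 1/4 not
(4,5)P 0/3 not
(5,0)Q 1/2 not
(5,1)P 1/3 not
(5,2)P 1/2 not
(5,4)P 0/2 not
(5,5)Q 0/2 not
Unsatisfied: (0,0), (0,2), (0,5), (1,0), (1,2), (2,1), (3,0), (3,1), (3,4), (3,5), (4,1), (4,4), (4,5), (5,0), (5,1), (5,2), (5,4), (5,5) — 18 in total.

18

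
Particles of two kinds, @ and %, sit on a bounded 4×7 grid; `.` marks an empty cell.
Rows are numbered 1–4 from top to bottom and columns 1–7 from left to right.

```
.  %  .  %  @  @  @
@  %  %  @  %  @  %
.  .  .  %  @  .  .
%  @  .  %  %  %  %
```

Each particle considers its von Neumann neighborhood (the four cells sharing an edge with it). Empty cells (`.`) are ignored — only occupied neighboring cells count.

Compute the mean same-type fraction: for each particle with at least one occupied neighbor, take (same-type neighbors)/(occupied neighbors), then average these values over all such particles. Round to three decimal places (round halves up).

Row 1: (1,2)% 1/1 · (1,4)% 0/2 · (1,5)@ 1/3 · (1,6)@ 3/3 · (1,7)@ 1/2
Row 2: (2,1)@ 0/1 · (2,2)% 2/3 · (2,3)% 1/2 · (2,4)@ 0/4 · (2,5)% 0/4 · (2,6)@ 1/3 · (2,7)% 0/2
Row 3: (3,4)% 1/3 · (3,5)@ 0/3
Row 4: (4,1)% 0/1 · (4,2)@ 0/1 · (4,4)% 2/2 · (4,5)% 2/3 · (4,6)% 2/2 · (4,7)% 1/1
Sum over 20 particles: 1/1 + 0/2 + 1/3 + 3/3 + 1/2 + 0/1 + 2/3 + 1/2 + 0/4 + 0/4 + 1/3 + 0/2 + 1/3 + 0/3 + 0/1 + 0/1 + 2/2 + 2/3 + 2/2 + 1/1 = 25/3; mean = 25/3 ÷ 20 = 5/12 = 0.416666… → 0.417.

0.417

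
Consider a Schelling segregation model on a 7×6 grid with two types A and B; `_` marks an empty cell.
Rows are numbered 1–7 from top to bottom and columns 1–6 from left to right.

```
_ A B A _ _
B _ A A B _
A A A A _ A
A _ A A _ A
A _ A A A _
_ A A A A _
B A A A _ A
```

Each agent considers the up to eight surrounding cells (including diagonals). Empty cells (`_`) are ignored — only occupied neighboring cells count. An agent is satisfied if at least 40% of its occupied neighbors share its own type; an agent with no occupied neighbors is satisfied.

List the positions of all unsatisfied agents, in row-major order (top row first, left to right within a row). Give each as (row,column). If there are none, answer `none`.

(1,2)A 1/3 ✗
(1,3)B 0/4 ✗
(1,4)A 2/4 ✓
(2,1)B 0/3 ✗
(2,3)A 6/7 ✓
(2,4)A 4/6 ✓
(2,5)B 0/4 ✗
(3,1)A 2/3 ✓
(3,2)A 5/6 ✓
(3,3)A 6/6 ✓
(3,4)A 5/6 ✓
(3,6)A 1/2 ✓
(4,1)A 3/3 ✓
(4,3)A 6/6 ✓
(4,4)A 6/6 ✓
(4,6)A 2/2 ✓
(5,1)A 2/2 ✓
(5,3)A 6/6 ✓
(5,4)A 7/7 ✓
(5,5)A 5/5 ✓
(6,2)A 5/6 ✓
(6,3)A 7/7 ✓
(6,4)A 7/7 ✓
(6,5)A 5/5 ✓
(7,1)B 0/2 ✗
(7,2)A 3/4 ✓
(7,3)A 5/5 ✓
(7,4)A 4/4 ✓
(7,6)A 1/1 ✓

(1,2), (1,3), (2,1), (2,5), (7,1)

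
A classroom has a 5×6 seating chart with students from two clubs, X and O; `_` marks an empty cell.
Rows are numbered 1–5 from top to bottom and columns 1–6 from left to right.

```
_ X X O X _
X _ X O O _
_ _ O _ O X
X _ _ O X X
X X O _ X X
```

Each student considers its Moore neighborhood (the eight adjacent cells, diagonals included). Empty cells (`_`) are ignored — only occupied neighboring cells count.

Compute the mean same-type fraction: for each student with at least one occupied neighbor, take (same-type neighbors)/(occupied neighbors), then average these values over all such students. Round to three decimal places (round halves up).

0.656

Row 1: (1,2)X 3/3 · (1,3)X 2/4 · (1,4)O 2/5 · (1,5)X 0/3
Row 2: (2,1)X 1/1 · (2,3)X 2/5 · (2,4)O 4/7 · (2,5)O 3/5
Row 3: (3,3)O 2/3 · (3,5)O 3/6 · (3,6)X 2/4
Row 4: (4,1)X 2/2 · (4,4)O 3/5 · (4,5)X 4/6 · (4,6)X 4/5
Row 5: (5,1)X 2/2 · (5,2)X 2/3 · (5,3)O 1/2 · (5,5)X 3/4 · (5,6)X 3/3
Sum over 20 students: 3/3 + 2/4 + 2/5 + 0/3 + 1/1 + 2/5 + 4/7 + 3/5 + 2/3 + 3/6 + 2/4 + 2/2 + 3/5 + 4/6 + 4/5 + 2/2 + 2/3 + 1/2 + 3/4 + 3/3 = 1837/140; mean = 1837/140 ÷ 20 = 1837/2800 = 0.656071… → 0.656.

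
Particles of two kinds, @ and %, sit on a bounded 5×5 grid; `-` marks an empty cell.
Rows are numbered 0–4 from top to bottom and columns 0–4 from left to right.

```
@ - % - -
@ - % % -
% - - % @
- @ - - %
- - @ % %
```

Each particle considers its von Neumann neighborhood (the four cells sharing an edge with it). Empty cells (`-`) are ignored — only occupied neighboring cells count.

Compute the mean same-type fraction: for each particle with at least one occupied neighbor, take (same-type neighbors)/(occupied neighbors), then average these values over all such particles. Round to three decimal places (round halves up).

(0,0)@ 1/1
(0,2)% 1/1
(1,0)@ 1/2
(1,2)% 2/2
(1,3)% 2/2
(2,0)% 0/1
(2,3)% 1/2
(2,4)@ 0/2
(3,1)@ — no occupied neighbors
(3,4)% 1/2
(4,2)@ 0/1
(4,3)% 1/2
(4,4)% 2/2
Sum over 12 particles: 1/1 + 1/1 + 1/2 + 2/2 + 2/2 + 0/1 + 1/2 + 0/2 + 1/2 + 0/1 + 1/2 + 2/2 = 7; mean = 7 ÷ 12 = 7/12 = 0.583333… → 0.583.

0.583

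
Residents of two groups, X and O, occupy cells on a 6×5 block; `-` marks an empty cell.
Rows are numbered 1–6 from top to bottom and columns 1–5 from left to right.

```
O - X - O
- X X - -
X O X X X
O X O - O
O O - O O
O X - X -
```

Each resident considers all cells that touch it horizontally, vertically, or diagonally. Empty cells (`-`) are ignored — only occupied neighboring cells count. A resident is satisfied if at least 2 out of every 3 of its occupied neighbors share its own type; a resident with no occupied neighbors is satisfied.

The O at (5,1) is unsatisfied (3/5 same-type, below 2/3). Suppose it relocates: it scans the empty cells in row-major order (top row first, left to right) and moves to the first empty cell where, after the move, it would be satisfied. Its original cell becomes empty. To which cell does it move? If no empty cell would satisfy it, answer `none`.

(6,5)

Vacating (5,1). Empty cells in order:
  (1,2): 1/4 same-type → still unsatisfied.
  (1,4): 1/3 same-type → still unsatisfied.
  (2,1): 2/4 same-type → still unsatisfied.
  (2,4): 1/6 same-type → still unsatisfied.
  (2,5): 1/3 same-type → still unsatisfied.
  (4,4): 4/7 same-type → still unsatisfied.
  (5,3): 3/6 same-type → still unsatisfied.
  (6,3): 2/4 same-type → still unsatisfied.
  (6,5): 2/3 same-type → satisfied — stop here.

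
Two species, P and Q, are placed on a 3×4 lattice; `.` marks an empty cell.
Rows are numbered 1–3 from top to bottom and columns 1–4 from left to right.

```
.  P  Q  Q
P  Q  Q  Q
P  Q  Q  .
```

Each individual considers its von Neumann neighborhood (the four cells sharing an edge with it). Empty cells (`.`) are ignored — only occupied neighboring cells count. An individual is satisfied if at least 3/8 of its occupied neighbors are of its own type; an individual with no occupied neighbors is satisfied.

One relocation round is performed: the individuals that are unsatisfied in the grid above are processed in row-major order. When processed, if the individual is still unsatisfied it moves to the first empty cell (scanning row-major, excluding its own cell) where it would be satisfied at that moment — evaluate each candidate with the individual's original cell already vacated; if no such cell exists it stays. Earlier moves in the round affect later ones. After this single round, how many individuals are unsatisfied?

0

Initially unsatisfied (in order): (1,2).
  (1,2) → (1,1).
Resulting grid:
P . Q Q
P Q Q Q
P Q Q .
All satisfied now.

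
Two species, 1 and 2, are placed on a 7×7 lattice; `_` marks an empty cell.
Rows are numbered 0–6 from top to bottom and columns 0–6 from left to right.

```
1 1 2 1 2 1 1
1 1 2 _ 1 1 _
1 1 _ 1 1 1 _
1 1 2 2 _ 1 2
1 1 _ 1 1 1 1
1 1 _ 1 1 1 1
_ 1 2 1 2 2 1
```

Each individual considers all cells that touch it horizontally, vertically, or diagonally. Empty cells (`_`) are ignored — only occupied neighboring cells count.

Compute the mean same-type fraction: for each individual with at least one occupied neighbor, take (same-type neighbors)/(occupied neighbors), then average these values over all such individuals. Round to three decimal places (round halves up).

Row 0: (0,0)1 3/3 · (0,1)1 3/5 · (0,2)2 1/4 · (0,3)1 1/4 · (0,4)2 0/4 · (0,5)1 3/4 · (0,6)1 2/2
Row 1: (1,0)1 5/5 · (1,1)1 5/7 · (1,2)2 1/6 · (1,4)1 6/7 · (1,5)1 5/6
Row 2: (2,0)1 5/5 · (2,1)1 5/7 · (2,3)1 2/5 · (2,4)1 5/6 · (2,5)1 4/5
Row 3: (3,0)1 5/5 · (3,1)1 5/6 · (3,2)2 1/6 · (3,3)2 1/5 · (3,5)1 5/6 · (3,6)2 0/4
Row 4: (4,0)1 5/5 · (4,1)1 5/6 · (4,3)1 3/5 · (4,4)1 6/7 · (4,5)1 6/7 · (4,6)1 4/5
Row 5: (5,0)1 4/4 · (5,1)1 4/5 · (5,3)1 4/6 · (5,4)1 6/8 · (5,5)1 6/8 · (5,6)1 4/5
Row 6: (6,1)1 2/3 · (6,2)2 0/4 · (6,3)1 2/4 · (6,4)2 1/5 · (6,5)2 1/5 · (6,6)1 2/3
Sum over 41 individuals: 3/3 + 3/5 + 1/4 + 1/4 + 0/4 + 3/4 + 2/2 + 5/5 + 5/7 + 1/6 + 6/7 + 5/6 + 5/5 + 5/7 + 2/5 + 5/6 + 4/5 + 5/5 + 5/6 + 1/6 + 1/5 + 5/6 + 0/4 + 5/5 + 5/6 + 3/5 + 6/7 + 6/7 + 4/5 + 4/4 + 4/5 + 4/6 + 6/8 + 6/8 + 4/5 + 2/3 + 0/4 + 2/4 + 1/5 + 1/5 + 2/3 = 523/20; mean = 523/20 ÷ 41 = 523/820 = 0.637804… → 0.638.

0.638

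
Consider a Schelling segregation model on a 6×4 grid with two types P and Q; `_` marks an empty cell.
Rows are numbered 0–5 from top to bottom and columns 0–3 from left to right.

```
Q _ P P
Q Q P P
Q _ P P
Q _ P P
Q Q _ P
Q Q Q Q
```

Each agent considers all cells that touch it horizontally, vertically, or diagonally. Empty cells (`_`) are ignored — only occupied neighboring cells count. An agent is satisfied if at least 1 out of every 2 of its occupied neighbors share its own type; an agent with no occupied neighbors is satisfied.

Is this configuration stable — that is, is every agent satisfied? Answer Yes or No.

Row 0: (0,0)Q 2/2 ok · (0,2)P 3/4 ok · (0,3)P 3/3 ok
Row 1: (1,0)Q 3/3 ok · (1,1)Q 3/6 ok · (1,2)P 5/6 ok · (1,3)P 5/5 ok
Row 2: (2,0)Q 3/3 ok · (2,2)P 5/6 ok · (2,3)P 5/5 ok
Row 3: (3,0)Q 3/3 ok · (3,2)P 4/5 ok · (3,3)P 4/4 ok
Row 4: (4,0)Q 4/4 ok · (4,1)Q 5/6 ok · (4,3)P 2/4 ok
Row 5: (5,0)Q 3/3 ok · (5,1)Q 4/4 ok · (5,2)Q 3/4 ok · (5,3)Q 1/2 ok
All meet the threshold, so the configuration is stable.

Yes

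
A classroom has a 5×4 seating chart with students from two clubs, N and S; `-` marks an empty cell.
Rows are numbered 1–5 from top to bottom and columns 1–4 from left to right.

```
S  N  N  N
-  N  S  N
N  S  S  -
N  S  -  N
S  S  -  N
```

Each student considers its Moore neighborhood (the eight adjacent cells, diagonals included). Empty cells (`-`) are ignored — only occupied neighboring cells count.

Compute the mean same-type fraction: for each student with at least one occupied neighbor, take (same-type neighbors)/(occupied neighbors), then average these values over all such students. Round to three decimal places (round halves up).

0.524

Row 1: (1,1)S 0/2 · (1,2)N 2/4 · (1,3)N 4/5 · (1,4)N 2/3
Row 2: (2,2)N 3/7 · (2,3)S 2/7 · (2,4)N 2/4
Row 3: (3,1)N 2/4 · (3,2)S 3/6 · (3,3)S 3/6
Row 4: (4,1)N 1/5 · (4,2)S 4/6 · (4,4)N 1/2
Row 5: (5,1)S 2/3 · (5,2)S 2/3 · (5,4)N 1/1
Sum over 16 students: 0/2 + 2/4 + 4/5 + 2/3 + 3/7 + 2/7 + 2/4 + 2/4 + 3/6 + 3/6 + 1/5 + 4/6 + 1/2 + 2/3 + 2/3 + 1/1 = 176/21; mean = 176/21 ÷ 16 = 11/21 = 0.523809… → 0.524.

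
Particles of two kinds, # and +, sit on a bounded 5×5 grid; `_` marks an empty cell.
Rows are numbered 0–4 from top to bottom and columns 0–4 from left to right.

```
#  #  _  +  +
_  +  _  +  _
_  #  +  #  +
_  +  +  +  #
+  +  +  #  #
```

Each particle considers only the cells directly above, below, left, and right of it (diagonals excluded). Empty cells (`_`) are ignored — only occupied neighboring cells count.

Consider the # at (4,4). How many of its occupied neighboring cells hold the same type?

2

Occupied neighbors of (4,4): (3,4)=#, (4,3)=#.
Same type (#): 2 of 2.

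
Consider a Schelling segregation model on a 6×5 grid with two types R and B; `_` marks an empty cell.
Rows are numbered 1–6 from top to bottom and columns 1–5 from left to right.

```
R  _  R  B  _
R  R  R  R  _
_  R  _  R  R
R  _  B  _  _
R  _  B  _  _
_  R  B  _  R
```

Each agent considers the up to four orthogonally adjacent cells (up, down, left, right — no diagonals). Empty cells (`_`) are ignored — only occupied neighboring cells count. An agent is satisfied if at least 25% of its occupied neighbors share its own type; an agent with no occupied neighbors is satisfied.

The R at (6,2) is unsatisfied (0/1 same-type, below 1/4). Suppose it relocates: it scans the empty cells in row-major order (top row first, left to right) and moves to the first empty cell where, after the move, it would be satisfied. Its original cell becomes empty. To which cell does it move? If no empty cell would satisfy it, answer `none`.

(1,2)

Vacating (6,2). Empty cells in order:
  (1,2): 3/3 same-type → satisfied — stop here.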